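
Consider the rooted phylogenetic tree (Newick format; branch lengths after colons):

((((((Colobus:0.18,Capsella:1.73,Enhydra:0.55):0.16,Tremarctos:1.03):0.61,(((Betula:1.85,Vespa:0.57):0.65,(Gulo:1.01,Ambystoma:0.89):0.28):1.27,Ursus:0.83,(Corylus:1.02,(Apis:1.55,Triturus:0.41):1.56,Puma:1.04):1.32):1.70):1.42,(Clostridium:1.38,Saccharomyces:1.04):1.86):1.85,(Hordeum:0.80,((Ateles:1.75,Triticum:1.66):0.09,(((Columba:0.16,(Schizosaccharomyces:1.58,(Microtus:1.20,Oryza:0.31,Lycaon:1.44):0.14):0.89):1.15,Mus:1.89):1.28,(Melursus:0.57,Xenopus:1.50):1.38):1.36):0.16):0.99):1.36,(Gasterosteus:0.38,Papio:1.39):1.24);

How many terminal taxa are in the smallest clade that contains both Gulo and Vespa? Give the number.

4

The MRCA of Gulo and Vespa is the node subtending ((Betula,Vespa),(Gulo,Ambystoma)).
That clade contains 4 terminal taxa: Ambystoma, Betula, Gulo, Vespa.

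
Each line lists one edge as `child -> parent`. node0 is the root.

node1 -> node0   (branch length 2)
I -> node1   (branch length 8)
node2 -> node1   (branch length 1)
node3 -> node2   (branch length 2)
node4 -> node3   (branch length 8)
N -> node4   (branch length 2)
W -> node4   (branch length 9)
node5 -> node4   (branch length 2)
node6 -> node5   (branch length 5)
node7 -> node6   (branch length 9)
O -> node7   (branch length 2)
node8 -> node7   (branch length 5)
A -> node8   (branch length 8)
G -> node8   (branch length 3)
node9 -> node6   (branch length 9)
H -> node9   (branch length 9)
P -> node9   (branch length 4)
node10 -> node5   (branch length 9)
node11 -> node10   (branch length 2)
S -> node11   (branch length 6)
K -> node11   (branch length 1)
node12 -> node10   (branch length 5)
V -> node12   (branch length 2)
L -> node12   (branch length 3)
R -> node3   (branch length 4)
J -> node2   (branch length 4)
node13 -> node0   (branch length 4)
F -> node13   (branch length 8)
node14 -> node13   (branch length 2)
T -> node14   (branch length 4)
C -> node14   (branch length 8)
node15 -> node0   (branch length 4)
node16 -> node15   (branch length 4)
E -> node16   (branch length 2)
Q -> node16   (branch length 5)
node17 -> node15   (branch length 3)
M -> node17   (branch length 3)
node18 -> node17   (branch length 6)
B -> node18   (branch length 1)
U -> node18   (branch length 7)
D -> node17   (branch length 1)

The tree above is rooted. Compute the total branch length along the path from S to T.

The path runs S → … → MRCA → … → T; the MRCA is the root of the tree.
Branch lengths along that path: 6 + 2 + 9 + 2 + 8 + 2 + 1 + 2 + 4 + 2 + 4 = 42.

42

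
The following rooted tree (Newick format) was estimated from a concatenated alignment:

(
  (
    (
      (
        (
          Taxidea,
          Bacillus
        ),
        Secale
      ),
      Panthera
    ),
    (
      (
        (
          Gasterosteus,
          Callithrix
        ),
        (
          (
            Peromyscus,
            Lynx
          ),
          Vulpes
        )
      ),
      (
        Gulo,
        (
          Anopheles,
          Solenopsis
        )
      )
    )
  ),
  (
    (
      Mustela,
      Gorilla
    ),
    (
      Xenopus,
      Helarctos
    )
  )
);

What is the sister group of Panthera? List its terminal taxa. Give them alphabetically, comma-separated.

Panthera attaches to the tree at the node subtending (((Taxidea,Bacillus),Secale),Panthera).
The other lineage descending from that same node — the sister group — is ((Taxidea,Bacillus),Secale); its 3 tips in alphabetical order are the answer.

Bacillus, Secale, Taxidea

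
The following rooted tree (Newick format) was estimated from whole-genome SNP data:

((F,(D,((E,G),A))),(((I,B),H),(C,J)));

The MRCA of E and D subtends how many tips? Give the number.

The MRCA of E and D is the node subtending (D,((E,G),A)).
That clade contains 4 terminal taxa: A, D, E, G.

4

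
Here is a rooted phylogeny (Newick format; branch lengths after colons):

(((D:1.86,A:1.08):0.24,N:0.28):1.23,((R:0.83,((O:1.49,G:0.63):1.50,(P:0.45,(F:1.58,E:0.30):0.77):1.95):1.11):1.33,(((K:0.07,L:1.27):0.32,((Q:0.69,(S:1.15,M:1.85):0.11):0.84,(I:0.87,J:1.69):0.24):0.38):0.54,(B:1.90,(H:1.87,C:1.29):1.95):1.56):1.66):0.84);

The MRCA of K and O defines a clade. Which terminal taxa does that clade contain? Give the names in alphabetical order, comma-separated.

B, C, E, F, G, H, I, J, K, L, M, O, P, Q, R, S

Tracing K: it sits inside (K,L).
Tracing O: it sits inside (O,G).
The smallest clade enclosing both is ((R,((O,G),(P,(F,E)))),(((K,L),((Q,(S,M)),(I,J))),(B,(H,C)))); the answer is its 16 terminal taxa in alphabetical order.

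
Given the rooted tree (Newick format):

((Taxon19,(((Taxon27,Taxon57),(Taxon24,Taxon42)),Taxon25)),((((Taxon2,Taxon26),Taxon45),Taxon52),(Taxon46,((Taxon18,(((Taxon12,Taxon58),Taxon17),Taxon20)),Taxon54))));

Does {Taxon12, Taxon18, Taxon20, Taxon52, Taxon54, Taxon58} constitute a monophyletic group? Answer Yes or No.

The MRCA of the listed taxa subtends ((((Taxon2,Taxon26),Taxon45),Taxon52),(Taxon46,((Taxon18,(((Taxon12,Taxon58),Taxon17),Taxon20)),Taxon54))).
That clade also contains Taxon17, Taxon2, Taxon26, Taxon45, Taxon46, which are not in the proposed group, so the group is not monophyletic.

No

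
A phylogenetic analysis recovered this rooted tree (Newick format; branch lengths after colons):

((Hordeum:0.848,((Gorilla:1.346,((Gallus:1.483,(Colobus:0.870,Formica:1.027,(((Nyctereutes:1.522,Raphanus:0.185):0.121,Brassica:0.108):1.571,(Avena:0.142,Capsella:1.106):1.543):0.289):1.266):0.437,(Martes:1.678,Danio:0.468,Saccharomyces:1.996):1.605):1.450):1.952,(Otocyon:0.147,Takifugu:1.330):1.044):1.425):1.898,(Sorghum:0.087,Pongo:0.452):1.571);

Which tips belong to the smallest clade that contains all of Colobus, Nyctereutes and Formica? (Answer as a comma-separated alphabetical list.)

Avena, Brassica, Capsella, Colobus, Formica, Nyctereutes, Raphanus

Tracing Colobus: it sits inside (Colobus,Formica,(((Nyctereutes,Raphanus),Brassica),(Avena,Capsella))).
Tracing Nyctereutes: it sits inside (Nyctereutes,Raphanus).
Tracing Formica: it sits inside (Colobus,Formica,(((Nyctereutes,Raphanus),Brassica),(Avena,Capsella))).
The smallest clade enclosing all 3 is (Colobus,Formica,(((Nyctereutes,Raphanus),Brassica),(Avena,Capsella))); the answer is its 7 terminal taxa in alphabetical order.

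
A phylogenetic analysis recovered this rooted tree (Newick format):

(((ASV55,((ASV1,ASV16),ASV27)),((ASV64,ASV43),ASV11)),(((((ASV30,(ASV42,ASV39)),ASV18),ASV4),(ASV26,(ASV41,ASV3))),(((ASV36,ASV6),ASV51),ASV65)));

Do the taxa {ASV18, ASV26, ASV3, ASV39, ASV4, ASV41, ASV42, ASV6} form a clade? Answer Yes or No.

No

The MRCA of the listed taxa subtends (((((ASV30,(ASV42,ASV39)),ASV18),ASV4),(ASV26,(ASV41,ASV3))),(((ASV36,ASV6),ASV51),ASV65)).
That clade also contains ASV30, ASV36, ASV51, ASV65, which are not in the proposed group, so the group is not monophyletic.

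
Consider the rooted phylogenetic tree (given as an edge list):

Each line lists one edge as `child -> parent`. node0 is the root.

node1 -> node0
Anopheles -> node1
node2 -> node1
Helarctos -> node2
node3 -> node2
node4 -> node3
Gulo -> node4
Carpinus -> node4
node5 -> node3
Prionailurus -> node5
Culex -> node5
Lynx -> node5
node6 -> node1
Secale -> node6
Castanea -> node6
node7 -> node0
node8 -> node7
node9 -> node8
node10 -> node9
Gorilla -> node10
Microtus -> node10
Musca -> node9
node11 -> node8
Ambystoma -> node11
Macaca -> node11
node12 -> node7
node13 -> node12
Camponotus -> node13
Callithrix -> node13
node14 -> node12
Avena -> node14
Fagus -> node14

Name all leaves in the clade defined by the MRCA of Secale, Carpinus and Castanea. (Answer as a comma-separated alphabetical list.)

Anopheles, Carpinus, Castanea, Culex, Gulo, Helarctos, Lynx, Prionailurus, Secale

Tracing Secale: it sits inside (Secale,Castanea).
Tracing Carpinus: it sits inside (Gulo,Carpinus).
Tracing Castanea: it sits inside (Secale,Castanea).
The smallest clade enclosing all 3 is (Anopheles,(Helarctos,((Gulo,Carpinus),(Prionailurus,Culex,Lynx))),(Secale,Castanea)); the answer is its 9 terminal taxa in alphabetical order.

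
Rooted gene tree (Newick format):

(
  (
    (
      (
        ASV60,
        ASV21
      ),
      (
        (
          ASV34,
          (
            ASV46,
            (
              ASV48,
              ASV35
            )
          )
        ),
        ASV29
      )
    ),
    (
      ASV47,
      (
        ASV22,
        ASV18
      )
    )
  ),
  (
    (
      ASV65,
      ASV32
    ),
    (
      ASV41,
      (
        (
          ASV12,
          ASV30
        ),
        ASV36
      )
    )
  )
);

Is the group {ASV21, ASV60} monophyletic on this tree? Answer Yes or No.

The most recent common ancestor of these taxa subtends (ASV60,ASV21).
That clade has exactly 2 tips — every listed taxon and nothing else — so the group is monophyletic.

Yes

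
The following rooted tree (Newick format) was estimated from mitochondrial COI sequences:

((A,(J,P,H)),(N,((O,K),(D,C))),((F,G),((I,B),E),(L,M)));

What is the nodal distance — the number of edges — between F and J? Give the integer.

6

The MRCA of F and J is the root of the tree.
From F up to that node: 3 branches. From J up to the same node: 3 branches. Total: 3 + 3 = 6.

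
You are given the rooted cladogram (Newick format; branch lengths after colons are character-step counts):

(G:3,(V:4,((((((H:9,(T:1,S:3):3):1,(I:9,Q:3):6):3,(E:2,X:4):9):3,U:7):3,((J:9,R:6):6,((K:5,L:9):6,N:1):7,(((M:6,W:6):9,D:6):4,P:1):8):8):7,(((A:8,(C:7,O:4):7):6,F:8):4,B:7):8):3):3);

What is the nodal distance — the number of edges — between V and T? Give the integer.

9

The MRCA of V and T is the node subtending (V,((((((H,(T,S)),(I,Q)),(E,X)),U),((J,R),((K,L),N),(((M,W),D),P))),(((A,(C,O)),F),B))).
From V up to that node: 1 branch. From T up to the same node: 8 branches. Total: 1 + 8 = 9.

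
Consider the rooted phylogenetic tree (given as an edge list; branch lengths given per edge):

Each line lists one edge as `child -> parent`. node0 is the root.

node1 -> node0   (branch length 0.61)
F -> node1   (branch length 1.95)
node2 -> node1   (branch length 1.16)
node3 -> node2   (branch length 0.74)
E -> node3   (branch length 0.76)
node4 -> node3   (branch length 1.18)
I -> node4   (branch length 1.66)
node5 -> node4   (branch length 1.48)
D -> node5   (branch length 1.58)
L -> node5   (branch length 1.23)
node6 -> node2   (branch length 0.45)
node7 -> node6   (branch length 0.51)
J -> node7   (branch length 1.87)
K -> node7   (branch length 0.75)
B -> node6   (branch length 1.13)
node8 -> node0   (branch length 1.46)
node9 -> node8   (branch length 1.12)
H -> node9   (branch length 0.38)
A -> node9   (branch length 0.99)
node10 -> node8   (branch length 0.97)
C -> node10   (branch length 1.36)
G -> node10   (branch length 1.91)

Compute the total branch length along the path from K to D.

The path runs K → … → MRCA → … → D; the MRCA is the node subtending ((E,(I,(D,L))),((J,K),B)).
Branch lengths along that path: 0.75 + 0.51 + 0.45 + 0.74 + 1.18 + 1.48 + 1.58 = 6.69.

6.69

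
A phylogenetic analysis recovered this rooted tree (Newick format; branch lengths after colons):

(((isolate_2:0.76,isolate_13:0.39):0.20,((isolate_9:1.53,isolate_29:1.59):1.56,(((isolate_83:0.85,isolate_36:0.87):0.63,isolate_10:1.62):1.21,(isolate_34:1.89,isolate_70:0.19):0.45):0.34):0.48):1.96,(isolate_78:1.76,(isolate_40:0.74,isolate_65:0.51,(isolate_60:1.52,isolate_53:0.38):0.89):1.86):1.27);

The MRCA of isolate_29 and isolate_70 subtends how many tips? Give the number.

The MRCA of isolate_29 and isolate_70 is the node subtending ((isolate_9,isolate_29),(((isolate_83,isolate_36),isolate_10),(isolate_34,isolate_70))).
That clade contains 7 terminal taxa: isolate_10, isolate_29, isolate_34, isolate_36, isolate_70, isolate_83, isolate_9.

7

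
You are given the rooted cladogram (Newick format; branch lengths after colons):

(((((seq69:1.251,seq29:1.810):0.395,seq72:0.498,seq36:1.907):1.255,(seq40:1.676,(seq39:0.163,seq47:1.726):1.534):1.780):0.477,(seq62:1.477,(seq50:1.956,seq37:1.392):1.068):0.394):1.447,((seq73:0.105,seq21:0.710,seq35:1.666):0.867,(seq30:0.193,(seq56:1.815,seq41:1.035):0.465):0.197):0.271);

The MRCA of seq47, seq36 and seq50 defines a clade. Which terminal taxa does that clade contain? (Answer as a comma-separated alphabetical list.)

seq29, seq36, seq37, seq39, seq40, seq47, seq50, seq62, seq69, seq72

Tracing seq47: it sits inside (seq39,seq47).
Tracing seq36: it sits inside ((seq69,seq29),seq72,seq36).
Tracing seq50: it sits inside (seq50,seq37).
The smallest clade enclosing all 3 is ((((seq69,seq29),seq72,seq36),(seq40,(seq39,seq47))),(seq62,(seq50,seq37))); the answer is its 10 terminal taxa in alphabetical order.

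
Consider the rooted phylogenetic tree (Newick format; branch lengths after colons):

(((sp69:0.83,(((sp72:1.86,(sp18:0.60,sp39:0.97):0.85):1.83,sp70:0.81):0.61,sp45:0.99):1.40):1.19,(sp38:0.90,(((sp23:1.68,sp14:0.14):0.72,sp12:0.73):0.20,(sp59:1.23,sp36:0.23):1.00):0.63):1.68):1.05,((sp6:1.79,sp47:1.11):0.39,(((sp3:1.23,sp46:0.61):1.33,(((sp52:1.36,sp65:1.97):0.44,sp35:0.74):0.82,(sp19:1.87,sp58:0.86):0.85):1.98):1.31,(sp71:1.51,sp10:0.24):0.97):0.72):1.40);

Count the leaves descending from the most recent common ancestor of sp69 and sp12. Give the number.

The MRCA of sp69 and sp12 is the node subtending ((sp69,(((sp72,(sp18,sp39)),sp70),sp45)),(sp38,(((sp23,sp14),sp12),(sp59,sp36)))).
That clade contains 12 terminal taxa: sp12, sp14, sp18, sp23, sp36, sp38, sp39, sp45, sp59, sp69, sp70, sp72.

12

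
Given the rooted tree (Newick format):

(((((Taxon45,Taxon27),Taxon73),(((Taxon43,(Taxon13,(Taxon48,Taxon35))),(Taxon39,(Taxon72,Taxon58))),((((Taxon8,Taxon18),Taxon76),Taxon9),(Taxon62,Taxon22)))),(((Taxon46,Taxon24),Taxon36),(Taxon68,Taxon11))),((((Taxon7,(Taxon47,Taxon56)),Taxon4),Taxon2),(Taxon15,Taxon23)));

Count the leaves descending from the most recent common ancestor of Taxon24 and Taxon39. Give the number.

21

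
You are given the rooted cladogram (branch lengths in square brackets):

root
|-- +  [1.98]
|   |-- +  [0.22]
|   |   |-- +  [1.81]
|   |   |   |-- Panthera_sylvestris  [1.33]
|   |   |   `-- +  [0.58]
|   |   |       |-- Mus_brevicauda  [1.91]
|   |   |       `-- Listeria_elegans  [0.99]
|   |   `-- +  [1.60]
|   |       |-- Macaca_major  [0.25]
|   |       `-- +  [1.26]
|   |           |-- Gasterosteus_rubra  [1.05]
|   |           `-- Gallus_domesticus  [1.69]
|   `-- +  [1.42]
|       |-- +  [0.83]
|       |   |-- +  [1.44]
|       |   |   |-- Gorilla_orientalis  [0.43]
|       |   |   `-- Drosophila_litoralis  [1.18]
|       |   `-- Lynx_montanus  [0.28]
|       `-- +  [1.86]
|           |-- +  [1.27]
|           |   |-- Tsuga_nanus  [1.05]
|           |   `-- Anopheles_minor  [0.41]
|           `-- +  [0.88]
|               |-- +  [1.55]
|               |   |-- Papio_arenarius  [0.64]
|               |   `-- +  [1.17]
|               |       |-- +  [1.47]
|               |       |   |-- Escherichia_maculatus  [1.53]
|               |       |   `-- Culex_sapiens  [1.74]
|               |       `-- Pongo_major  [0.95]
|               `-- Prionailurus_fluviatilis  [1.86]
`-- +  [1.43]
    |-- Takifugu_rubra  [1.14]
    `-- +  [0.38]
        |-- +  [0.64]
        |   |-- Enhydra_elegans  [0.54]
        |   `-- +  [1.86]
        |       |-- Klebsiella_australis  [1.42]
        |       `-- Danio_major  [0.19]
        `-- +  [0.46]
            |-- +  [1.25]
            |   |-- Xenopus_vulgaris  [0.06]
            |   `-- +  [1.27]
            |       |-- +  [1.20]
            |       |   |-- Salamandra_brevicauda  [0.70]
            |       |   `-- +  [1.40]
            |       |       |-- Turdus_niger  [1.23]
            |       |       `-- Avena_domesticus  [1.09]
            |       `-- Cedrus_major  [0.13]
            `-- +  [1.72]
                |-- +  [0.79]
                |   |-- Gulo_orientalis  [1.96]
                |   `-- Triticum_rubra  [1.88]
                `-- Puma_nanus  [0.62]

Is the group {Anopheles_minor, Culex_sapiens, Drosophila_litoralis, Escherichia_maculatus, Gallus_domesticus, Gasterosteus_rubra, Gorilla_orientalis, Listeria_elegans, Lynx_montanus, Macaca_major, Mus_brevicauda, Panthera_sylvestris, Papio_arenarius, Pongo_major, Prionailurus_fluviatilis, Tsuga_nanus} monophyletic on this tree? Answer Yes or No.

The most recent common ancestor of these taxa subtends (((Panthera_sylvestris,(Mus_brevicauda,Listeria_elegans)),(Macaca_major,(Gasterosteus_rubra,Gallus_domesticus))),(((Gorilla_orientalis,Drosophila_litoralis),Lynx_montanus),((Tsuga_nanus,Anopheles_minor),((Papio_arenarius,((Escherichia_maculatus,Culex_sapiens),Pongo_major)),Prionailurus_fluviatilis)))).
That clade has exactly 16 tips — every listed taxon and nothing else — so the group is monophyletic.

Yes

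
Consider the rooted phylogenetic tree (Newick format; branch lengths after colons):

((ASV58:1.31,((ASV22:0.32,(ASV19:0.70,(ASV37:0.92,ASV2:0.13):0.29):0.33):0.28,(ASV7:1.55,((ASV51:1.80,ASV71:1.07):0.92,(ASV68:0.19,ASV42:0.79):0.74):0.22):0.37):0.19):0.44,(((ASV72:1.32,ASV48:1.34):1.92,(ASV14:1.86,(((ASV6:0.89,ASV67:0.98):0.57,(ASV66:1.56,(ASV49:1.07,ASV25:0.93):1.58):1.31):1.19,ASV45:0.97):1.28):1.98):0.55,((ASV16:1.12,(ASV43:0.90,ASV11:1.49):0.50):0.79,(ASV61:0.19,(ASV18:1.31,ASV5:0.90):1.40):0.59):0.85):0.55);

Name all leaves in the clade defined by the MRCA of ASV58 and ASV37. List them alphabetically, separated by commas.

Tracing ASV58: it sits inside (ASV58,((ASV22,(ASV19,(ASV37,ASV2))),(ASV7,((ASV51,ASV71),(ASV68,ASV42))))).
Tracing ASV37: it sits inside (ASV37,ASV2).
The smallest clade enclosing both is (ASV58,((ASV22,(ASV19,(ASV37,ASV2))),(ASV7,((ASV51,ASV71),(ASV68,ASV42))))); the answer is its 10 terminal taxa in alphabetical order.

ASV19, ASV2, ASV22, ASV37, ASV42, ASV51, ASV58, ASV68, ASV7, ASV71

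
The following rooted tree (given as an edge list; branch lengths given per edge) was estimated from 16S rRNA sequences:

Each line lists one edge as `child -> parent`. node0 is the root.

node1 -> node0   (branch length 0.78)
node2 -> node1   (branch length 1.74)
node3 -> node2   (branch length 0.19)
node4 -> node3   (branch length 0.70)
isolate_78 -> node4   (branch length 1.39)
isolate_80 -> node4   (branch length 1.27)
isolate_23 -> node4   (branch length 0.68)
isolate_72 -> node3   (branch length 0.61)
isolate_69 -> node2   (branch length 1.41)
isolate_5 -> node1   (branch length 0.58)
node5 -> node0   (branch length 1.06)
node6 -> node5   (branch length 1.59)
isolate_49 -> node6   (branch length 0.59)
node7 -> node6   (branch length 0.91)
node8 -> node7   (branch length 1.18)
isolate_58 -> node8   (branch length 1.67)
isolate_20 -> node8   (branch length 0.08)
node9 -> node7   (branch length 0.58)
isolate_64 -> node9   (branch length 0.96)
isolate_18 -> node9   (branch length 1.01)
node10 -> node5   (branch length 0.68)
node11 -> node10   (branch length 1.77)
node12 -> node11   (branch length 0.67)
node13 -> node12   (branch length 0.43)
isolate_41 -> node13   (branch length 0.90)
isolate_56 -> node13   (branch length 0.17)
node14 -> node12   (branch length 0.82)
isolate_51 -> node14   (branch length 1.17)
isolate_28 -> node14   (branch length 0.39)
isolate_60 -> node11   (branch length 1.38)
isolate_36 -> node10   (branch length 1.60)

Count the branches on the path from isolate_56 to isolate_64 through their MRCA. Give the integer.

The MRCA of isolate_56 and isolate_64 is the node subtending ((isolate_49,((isolate_58,isolate_20),(isolate_64,isolate_18))),((((isolate_41,isolate_56),(isolate_51,isolate_28)),isolate_60),isolate_36)).
From isolate_56 up to that node: 5 branches. From isolate_64 up to the same node: 4 branches. Total: 5 + 4 = 9.

9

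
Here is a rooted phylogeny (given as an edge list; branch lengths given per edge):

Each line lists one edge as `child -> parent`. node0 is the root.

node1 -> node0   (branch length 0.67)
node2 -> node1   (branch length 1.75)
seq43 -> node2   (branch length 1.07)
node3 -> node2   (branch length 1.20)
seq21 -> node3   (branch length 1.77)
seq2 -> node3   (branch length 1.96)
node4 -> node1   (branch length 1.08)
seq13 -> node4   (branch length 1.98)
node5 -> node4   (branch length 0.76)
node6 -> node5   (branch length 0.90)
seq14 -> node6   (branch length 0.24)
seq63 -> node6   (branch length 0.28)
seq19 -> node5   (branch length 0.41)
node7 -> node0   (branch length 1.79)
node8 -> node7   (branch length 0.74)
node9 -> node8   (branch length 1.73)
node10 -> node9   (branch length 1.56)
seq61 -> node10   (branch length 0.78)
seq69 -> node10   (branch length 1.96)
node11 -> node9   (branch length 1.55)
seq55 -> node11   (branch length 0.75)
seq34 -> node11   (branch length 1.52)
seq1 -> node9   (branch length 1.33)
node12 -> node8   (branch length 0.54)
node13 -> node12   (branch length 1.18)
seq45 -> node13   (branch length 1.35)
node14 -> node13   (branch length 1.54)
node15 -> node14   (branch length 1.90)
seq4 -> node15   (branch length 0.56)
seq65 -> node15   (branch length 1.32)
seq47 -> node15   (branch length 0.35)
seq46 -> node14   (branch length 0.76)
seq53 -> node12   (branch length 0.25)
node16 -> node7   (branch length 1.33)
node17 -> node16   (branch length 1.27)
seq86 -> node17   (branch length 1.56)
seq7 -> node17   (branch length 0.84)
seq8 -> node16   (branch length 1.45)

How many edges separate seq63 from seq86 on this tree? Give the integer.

The MRCA of seq63 and seq86 is the root of the tree.
From seq63 up to that node: 5 branches. From seq86 up to the same node: 4 branches. Total: 5 + 4 = 9.

9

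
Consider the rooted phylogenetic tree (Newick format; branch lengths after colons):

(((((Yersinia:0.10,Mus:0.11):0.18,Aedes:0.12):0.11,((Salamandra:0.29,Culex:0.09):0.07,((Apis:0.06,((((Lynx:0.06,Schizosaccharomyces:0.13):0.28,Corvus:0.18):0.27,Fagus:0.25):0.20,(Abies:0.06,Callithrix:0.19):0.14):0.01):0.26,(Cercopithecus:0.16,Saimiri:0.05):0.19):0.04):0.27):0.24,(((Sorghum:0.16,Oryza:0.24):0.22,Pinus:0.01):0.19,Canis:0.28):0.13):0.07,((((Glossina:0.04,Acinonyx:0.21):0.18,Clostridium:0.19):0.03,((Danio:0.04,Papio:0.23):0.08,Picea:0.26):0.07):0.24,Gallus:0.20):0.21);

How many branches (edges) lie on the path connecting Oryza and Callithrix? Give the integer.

11

The MRCA of Oryza and Callithrix is the node subtending ((((Yersinia,Mus),Aedes),((Salamandra,Culex),((Apis,((((Lynx,Schizosaccharomyces),Corvus),Fagus),(Abies,Callithrix))),(Cercopithecus,Saimiri)))),(((Sorghum,Oryza),Pinus),Canis)).
From Oryza up to that node: 4 branches. From Callithrix up to the same node: 7 branches. Total: 4 + 7 = 11.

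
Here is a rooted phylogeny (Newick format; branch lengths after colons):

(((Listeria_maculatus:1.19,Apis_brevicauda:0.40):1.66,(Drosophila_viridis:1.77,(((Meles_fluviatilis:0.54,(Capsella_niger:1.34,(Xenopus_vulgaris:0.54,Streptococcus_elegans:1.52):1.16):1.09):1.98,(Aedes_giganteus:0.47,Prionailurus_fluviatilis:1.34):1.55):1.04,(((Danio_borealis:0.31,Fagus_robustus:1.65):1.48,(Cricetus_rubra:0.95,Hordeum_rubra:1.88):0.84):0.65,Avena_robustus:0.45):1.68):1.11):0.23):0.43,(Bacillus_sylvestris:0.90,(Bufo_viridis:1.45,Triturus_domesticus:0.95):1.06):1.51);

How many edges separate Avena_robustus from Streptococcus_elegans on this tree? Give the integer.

7

The MRCA of Avena_robustus and Streptococcus_elegans is the node subtending (((Meles_fluviatilis,(Capsella_niger,(Xenopus_vulgaris,Streptococcus_elegans))),(Aedes_giganteus,Prionailurus_fluviatilis)),(((Danio_borealis,Fagus_robustus),(Cricetus_rubra,Hordeum_rubra)),Avena_robustus)).
From Avena_robustus up to that node: 2 branches. From Streptococcus_elegans up to the same node: 5 branches. Total: 2 + 5 = 7.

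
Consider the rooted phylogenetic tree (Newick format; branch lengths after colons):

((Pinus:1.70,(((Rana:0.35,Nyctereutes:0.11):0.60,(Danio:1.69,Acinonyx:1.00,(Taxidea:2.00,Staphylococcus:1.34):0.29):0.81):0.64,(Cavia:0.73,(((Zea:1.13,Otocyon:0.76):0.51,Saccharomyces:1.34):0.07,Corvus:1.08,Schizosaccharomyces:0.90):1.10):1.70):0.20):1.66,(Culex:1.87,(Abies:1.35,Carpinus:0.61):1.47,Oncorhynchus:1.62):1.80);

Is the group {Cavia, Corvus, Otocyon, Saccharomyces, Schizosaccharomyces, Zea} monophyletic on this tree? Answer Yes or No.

Yes

The most recent common ancestor of these taxa subtends (Cavia,(((Zea,Otocyon),Saccharomyces),Corvus,Schizosaccharomyces)).
That clade has exactly 6 tips — every listed taxon and nothing else — so the group is monophyletic.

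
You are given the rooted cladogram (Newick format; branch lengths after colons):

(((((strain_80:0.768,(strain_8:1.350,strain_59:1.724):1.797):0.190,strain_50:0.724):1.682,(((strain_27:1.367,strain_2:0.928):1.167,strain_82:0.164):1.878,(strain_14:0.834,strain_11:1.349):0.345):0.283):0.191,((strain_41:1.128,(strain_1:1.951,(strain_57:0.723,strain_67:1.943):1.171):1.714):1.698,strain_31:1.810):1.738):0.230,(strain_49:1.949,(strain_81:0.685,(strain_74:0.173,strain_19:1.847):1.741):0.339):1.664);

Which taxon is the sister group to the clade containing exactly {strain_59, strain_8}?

strain_80

The clade containing exactly {strain_59, strain_8} attaches to the tree at the node subtending (strain_80,(strain_8,strain_59)).
The other lineage descending from that same node — the sister group — is the single tip strain_80.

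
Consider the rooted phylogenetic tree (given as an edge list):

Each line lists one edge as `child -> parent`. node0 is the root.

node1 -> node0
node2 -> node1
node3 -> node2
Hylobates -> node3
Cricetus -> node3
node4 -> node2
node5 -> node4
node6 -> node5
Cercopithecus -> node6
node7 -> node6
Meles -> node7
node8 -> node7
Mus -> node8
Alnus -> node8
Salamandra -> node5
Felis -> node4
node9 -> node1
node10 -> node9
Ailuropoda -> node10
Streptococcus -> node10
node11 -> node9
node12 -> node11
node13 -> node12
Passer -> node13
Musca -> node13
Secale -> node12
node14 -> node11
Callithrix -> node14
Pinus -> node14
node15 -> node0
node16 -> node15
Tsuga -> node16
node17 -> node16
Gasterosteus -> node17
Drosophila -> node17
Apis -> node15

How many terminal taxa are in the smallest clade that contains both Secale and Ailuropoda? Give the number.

The MRCA of Secale and Ailuropoda is the node subtending ((Ailuropoda,Streptococcus),(((Passer,Musca),Secale),(Callithrix,Pinus))).
That clade contains 7 terminal taxa: Ailuropoda, Callithrix, Musca, Passer, Pinus, Secale, Streptococcus.

7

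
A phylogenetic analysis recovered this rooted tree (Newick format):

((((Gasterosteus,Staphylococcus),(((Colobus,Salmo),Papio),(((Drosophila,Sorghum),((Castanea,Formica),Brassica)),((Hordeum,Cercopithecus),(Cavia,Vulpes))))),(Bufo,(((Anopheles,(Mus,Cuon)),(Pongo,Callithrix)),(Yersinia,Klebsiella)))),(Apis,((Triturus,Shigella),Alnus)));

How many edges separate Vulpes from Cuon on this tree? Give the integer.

12

The MRCA of Vulpes and Cuon is the node subtending (((Gasterosteus,Staphylococcus),(((Colobus,Salmo),Papio),(((Drosophila,Sorghum),((Castanea,Formica),Brassica)),((Hordeum,Cercopithecus),(Cavia,Vulpes))))),(Bufo,(((Anopheles,(Mus,Cuon)),(Pongo,Callithrix)),(Yersinia,Klebsiella)))).
From Vulpes up to that node: 6 branches. From Cuon up to the same node: 6 branches. Total: 6 + 6 = 12.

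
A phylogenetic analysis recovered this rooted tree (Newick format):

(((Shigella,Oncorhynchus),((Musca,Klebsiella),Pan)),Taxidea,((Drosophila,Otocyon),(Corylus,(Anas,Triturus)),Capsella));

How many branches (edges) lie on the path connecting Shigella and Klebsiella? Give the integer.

5

The MRCA of Shigella and Klebsiella is the node subtending ((Shigella,Oncorhynchus),((Musca,Klebsiella),Pan)).
From Shigella up to that node: 2 branches. From Klebsiella up to the same node: 3 branches. Total: 2 + 3 = 5.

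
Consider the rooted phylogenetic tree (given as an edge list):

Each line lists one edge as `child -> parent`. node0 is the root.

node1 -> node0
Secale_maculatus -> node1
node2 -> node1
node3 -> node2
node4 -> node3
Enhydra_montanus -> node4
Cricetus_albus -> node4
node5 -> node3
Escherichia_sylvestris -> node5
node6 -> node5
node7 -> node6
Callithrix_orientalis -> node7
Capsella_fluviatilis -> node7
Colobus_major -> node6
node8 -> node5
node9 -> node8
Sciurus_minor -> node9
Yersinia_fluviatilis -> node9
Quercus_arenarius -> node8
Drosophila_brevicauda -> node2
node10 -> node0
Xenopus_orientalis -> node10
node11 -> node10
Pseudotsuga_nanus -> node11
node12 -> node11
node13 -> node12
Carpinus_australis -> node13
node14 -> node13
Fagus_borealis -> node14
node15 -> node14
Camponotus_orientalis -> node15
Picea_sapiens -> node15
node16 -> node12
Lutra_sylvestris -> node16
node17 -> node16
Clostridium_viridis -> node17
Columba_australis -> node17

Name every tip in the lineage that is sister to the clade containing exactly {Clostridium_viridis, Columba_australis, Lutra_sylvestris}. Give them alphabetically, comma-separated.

Camponotus_orientalis, Carpinus_australis, Fagus_borealis, Picea_sapiens

The clade containing exactly {Clostridium_viridis, Columba_australis, Lutra_sylvestris} attaches to the tree at the node subtending ((Carpinus_australis,(Fagus_borealis,(Camponotus_orientalis,Picea_sapiens))),(Lutra_sylvestris,(Clostridium_viridis,Columba_australis))).
The other lineage descending from that same node — the sister group — is (Carpinus_australis,(Fagus_borealis,(Camponotus_orientalis,Picea_sapiens))); its 4 tips in alphabetical order are the answer.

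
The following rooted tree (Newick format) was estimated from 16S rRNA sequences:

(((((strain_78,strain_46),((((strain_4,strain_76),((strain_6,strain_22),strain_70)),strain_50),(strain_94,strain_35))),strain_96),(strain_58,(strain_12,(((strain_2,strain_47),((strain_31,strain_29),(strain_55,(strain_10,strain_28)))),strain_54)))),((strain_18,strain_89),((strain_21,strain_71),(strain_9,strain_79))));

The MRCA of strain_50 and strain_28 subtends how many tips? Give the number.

21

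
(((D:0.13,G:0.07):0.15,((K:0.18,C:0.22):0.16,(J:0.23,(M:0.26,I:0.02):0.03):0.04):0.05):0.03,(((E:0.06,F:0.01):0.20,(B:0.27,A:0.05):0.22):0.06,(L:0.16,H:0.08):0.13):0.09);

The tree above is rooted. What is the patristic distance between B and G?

0.89

The path runs B → … → MRCA → … → G; the MRCA is the root of the tree.
Branch lengths along that path: 0.27 + 0.22 + 0.06 + 0.09 + 0.03 + 0.15 + 0.07 = 0.89.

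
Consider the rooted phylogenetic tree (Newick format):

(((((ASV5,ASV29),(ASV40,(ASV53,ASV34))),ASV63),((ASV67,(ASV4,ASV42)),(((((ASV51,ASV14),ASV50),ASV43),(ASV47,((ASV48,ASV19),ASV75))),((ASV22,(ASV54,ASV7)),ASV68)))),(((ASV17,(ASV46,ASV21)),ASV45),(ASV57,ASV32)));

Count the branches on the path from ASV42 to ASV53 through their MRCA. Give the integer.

The MRCA of ASV42 and ASV53 is the node subtending ((((ASV5,ASV29),(ASV40,(ASV53,ASV34))),ASV63),((ASV67,(ASV4,ASV42)),(((((ASV51,ASV14),ASV50),ASV43),(ASV47,((ASV48,ASV19),ASV75))),((ASV22,(ASV54,ASV7)),ASV68)))).
From ASV42 up to that node: 4 branches. From ASV53 up to the same node: 5 branches. Total: 4 + 5 = 9.

9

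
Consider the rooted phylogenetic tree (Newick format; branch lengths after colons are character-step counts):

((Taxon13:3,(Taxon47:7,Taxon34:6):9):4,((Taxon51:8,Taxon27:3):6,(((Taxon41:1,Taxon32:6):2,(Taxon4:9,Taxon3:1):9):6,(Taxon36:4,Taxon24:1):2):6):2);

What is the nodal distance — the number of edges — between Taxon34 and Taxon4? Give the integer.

8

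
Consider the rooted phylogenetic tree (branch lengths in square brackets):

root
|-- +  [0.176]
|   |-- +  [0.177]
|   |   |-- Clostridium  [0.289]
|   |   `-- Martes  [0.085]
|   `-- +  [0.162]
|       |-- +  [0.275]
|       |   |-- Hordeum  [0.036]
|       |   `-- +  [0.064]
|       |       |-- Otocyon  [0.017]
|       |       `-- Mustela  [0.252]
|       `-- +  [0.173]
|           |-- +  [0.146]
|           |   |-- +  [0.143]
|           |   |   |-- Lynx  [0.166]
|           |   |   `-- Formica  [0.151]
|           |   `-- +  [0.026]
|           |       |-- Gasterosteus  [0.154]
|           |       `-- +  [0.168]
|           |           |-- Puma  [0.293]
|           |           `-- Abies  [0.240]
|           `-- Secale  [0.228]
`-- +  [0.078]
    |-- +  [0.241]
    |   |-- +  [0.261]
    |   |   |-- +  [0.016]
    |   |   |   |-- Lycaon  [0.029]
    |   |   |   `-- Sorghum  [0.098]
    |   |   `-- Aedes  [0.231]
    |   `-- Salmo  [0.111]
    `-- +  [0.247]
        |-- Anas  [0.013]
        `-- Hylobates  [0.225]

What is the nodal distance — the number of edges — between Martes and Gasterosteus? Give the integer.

The MRCA of Martes and Gasterosteus is the node subtending ((Clostridium,Martes),((Hordeum,(Otocyon,Mustela)),(((Lynx,Formica),(Gasterosteus,(Puma,Abies))),Secale))).
From Martes up to that node: 2 branches. From Gasterosteus up to the same node: 5 branches. Total: 2 + 5 = 7.

7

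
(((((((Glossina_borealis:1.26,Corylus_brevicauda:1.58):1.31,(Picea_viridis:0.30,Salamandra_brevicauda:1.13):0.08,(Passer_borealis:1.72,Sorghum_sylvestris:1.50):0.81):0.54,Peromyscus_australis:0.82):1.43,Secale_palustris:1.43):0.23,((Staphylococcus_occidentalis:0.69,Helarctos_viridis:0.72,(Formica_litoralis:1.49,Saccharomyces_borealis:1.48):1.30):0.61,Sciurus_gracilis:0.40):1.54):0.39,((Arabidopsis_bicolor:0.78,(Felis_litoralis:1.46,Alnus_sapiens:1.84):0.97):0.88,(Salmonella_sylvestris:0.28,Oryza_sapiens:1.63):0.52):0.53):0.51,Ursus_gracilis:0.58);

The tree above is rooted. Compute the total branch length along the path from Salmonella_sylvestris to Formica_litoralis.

6.66

The path runs Salmonella_sylvestris → … → MRCA → … → Formica_litoralis; the MRCA is the node subtending ((((((Glossina_borealis,Corylus_brevicauda),(Picea_viridis,Salamandra_brevicauda),(Passer_borealis,Sorghum_sylvestris)),Peromyscus_australis),Secale_palustris),((Staphylococcus_occidentalis,Helarctos_viridis,(Formica_litoralis,Saccharomyces_borealis)),Sciurus_gracilis)),((Arabidopsis_bicolor,(Felis_litoralis,Alnus_sapiens)),(Salmonella_sylvestris,Oryza_sapiens))).
Branch lengths along that path: 0.28 + 0.52 + 0.53 + 0.39 + 1.54 + 0.61 + 1.30 + 1.49 = 6.66.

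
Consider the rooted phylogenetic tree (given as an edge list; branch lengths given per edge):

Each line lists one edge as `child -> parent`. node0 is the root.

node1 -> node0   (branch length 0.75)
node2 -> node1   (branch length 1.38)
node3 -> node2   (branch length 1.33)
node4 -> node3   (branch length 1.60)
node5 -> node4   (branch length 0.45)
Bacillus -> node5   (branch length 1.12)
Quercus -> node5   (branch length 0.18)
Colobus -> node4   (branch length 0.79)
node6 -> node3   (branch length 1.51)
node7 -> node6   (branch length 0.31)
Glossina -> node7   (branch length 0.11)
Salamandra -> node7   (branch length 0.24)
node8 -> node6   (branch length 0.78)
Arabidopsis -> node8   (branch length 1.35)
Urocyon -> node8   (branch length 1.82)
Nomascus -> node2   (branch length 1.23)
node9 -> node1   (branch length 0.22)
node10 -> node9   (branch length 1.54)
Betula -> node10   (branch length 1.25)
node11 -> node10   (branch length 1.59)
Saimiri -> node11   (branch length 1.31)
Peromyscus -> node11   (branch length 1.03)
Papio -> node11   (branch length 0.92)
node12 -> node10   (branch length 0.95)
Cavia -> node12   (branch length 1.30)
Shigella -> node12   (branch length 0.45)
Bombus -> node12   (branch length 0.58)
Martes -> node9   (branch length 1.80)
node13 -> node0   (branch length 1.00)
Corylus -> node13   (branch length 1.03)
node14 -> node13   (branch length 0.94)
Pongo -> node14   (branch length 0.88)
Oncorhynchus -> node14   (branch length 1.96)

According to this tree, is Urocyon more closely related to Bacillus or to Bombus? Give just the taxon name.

Bacillus

The MRCA of Urocyon and Bacillus subtends (((Bacillus,Quercus),Colobus),((Glossina,Salamandra),(Arabidopsis,Urocyon))) (7 taxa).
The MRCA of Urocyon and Bombus subtends (((((Bacillus,Quercus),Colobus),((Glossina,Salamandra),(Arabidopsis,Urocyon))),Nomascus),((Betula,(Saimiri,Peromyscus,Papio),(Cavia,Shigella,Bombus)),Martes)) (16 taxa).
The first is nested inside the second, so Urocyon shares a more recent common ancestor with Bacillus.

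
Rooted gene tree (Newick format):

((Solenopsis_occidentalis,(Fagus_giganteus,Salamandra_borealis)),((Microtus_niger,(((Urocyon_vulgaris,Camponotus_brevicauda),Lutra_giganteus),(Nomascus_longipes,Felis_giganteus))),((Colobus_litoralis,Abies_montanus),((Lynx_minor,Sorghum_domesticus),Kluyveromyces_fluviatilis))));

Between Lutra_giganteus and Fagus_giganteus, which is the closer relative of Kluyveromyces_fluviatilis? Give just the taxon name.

Lutra_giganteus

The MRCA of Kluyveromyces_fluviatilis and Lutra_giganteus subtends ((Microtus_niger,(((Urocyon_vulgaris,Camponotus_brevicauda),Lutra_giganteus),(Nomascus_longipes,Felis_giganteus))),((Colobus_litoralis,Abies_montanus),((Lynx_minor,Sorghum_domesticus),Kluyveromyces_fluviatilis))) (11 taxa).
The MRCA of Kluyveromyces_fluviatilis and Fagus_giganteus is the root, subtending the entire tree (14 taxa).
The first is nested inside the second, so Kluyveromyces_fluviatilis shares a more recent common ancestor with Lutra_giganteus.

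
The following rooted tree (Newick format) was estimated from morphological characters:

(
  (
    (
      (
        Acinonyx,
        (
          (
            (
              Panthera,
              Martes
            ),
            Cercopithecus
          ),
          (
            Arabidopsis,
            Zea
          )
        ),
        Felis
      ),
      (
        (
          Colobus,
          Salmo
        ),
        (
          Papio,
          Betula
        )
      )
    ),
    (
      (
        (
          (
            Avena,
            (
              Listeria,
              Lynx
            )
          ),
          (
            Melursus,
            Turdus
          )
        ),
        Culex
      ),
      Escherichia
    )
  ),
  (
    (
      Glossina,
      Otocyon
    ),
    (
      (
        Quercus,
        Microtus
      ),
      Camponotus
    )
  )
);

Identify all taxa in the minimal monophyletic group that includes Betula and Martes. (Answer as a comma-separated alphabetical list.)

Acinonyx, Arabidopsis, Betula, Cercopithecus, Colobus, Felis, Martes, Panthera, Papio, Salmo, Zea

Tracing Betula: it sits inside (Papio,Betula).
Tracing Martes: it sits inside (Panthera,Martes).
The smallest clade enclosing both is ((Acinonyx,(((Panthera,Martes),Cercopithecus),(Arabidopsis,Zea)),Felis),((Colobus,Salmo),(Papio,Betula))); the answer is its 11 terminal taxa in alphabetical order.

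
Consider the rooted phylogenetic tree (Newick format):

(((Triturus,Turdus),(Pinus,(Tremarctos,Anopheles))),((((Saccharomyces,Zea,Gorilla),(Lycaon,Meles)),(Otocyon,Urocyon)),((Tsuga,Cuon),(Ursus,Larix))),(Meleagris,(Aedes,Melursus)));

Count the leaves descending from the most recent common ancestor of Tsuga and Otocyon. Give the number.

11

The MRCA of Tsuga and Otocyon is the node subtending ((((Saccharomyces,Zea,Gorilla),(Lycaon,Meles)),(Otocyon,Urocyon)),((Tsuga,Cuon),(Ursus,Larix))).
That clade contains 11 terminal taxa: Cuon, Gorilla, Larix, Lycaon, Meles, Otocyon, Saccharomyces, Tsuga, Urocyon, Ursus, Zea.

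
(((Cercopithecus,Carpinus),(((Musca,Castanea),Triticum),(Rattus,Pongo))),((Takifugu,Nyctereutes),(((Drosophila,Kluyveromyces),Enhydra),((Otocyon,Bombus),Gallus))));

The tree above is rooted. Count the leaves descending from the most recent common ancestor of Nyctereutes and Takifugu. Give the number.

2

The MRCA of Nyctereutes and Takifugu is the node subtending (Takifugu,Nyctereutes).
That clade contains 2 terminal taxa: Nyctereutes, Takifugu.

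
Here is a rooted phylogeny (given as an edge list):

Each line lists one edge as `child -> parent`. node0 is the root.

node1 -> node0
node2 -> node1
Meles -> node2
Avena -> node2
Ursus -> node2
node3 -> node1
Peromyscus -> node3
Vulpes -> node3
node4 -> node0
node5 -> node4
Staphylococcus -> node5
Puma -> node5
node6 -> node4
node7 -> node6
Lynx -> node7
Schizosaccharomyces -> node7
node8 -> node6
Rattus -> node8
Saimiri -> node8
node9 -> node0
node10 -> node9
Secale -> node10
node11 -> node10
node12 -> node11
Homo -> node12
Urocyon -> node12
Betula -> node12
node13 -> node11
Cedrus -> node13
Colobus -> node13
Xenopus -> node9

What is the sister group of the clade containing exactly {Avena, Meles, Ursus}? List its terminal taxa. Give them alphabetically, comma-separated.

Peromyscus, Vulpes

The clade containing exactly {Avena, Meles, Ursus} attaches to the tree at the node subtending ((Meles,Avena,Ursus),(Peromyscus,Vulpes)).
The other lineage descending from that same node — the sister group — is (Peromyscus,Vulpes); its 2 tips in alphabetical order are the answer.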